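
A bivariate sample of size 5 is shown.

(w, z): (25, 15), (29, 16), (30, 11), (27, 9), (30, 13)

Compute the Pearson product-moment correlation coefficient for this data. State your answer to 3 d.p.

n = 5, Σw = 141, Σz = 64, Σw² = 3995, Σz² = 852, Σwz = 1802
nΣwz − ΣwΣz = 9010 − 9024 = -14
nΣw² − (Σw)² = 19975 − 19881 = 94; nΣz² − (Σz)² = 4260 − 4096 = 164
r = -14 / √(94 × 164) = -14 / 124.1612 ≈ -0.113

-0.113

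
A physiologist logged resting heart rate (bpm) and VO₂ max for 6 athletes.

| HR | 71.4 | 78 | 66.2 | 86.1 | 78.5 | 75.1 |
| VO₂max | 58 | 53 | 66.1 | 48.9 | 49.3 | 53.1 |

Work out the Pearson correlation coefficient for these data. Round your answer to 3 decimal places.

n = 6, Σx = 455.3, Σy = 328.4, Σx² = 34779.87, Σy² = 18183.52, Σxy = 24719.17
nΣxy − ΣxΣy = 148315.02 − 149520.52 = -1205.5
nΣx² − (Σx)² = 208679.22 − 207298.09 = 1381.13; nΣy² − (Σy)² = 109101.12 − 107846.56 = 1254.56
r = -1205.5 / √(1381.13 × 1254.56) = -1205.5 / 1316.3246 ≈ -0.916

-0.916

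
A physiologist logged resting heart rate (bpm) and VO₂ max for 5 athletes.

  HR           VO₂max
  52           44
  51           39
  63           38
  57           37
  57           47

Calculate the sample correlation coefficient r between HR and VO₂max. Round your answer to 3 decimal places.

-0.255

n = 5, Σx = 280, Σy = 205, Σx² = 15772, Σy² = 8479, Σxy = 11459
nΣxy − ΣxΣy = 57295 − 57400 = -105
nΣx² − (Σx)² = 78860 − 78400 = 460; nΣy² − (Σy)² = 42395 − 42025 = 370
r = -105 / √(460 × 370) = -105 / 412.5530 ≈ -0.255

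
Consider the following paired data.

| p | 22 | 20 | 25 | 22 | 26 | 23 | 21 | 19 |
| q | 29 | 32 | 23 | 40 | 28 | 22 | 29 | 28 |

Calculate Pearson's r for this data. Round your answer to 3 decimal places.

-0.343

n = 8, Σp = 178, Σq = 231, Σp² = 4000, Σq² = 6887, Σpq = 5108
nΣpq − ΣpΣq = 40864 − 41118 = -254
nΣp² − (Σp)² = 32000 − 31684 = 316; nΣq² − (Σq)² = 55096 − 53361 = 1735
r = -254 / √(316 × 1735) = -254 / 740.4458 ≈ -0.343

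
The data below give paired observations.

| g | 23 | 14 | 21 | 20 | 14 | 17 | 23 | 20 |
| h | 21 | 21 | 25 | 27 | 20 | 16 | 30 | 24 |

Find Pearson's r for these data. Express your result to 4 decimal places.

n = 8, Σg = 152, Σh = 184, Σg² = 2980, Σh² = 4368, Σgh = 3564
nΣgh − ΣgΣh = 28512 − 27968 = 544
nΣg² − (Σg)² = 23840 − 23104 = 736; nΣh² − (Σh)² = 34944 − 33856 = 1088
r = 544 / √(736 × 1088) = 544 / 894.8564 ≈ 0.6079

0.6079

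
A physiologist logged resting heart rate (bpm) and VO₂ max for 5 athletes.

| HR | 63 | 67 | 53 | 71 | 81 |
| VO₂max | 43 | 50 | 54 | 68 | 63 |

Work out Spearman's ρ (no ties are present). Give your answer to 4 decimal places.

0.6000

Rank HR: 2, 3, 1, 4, 5
Rank VO₂max: 1, 2, 3, 5, 4
d = rank(HR) − rank(VO₂max): 1, 1, -2, -1, 1; Σd² = 8
ρ = 1 − 6Σd² / [n(n²−1)] = 1 − 6×8 / (5×24) = 1 − 48/120 ≈ 0.6000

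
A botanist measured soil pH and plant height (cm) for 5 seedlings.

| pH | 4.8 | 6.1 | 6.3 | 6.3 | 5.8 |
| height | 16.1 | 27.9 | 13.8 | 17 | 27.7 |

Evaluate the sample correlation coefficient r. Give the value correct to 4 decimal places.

n = 5, Σx = 29.3, Σy = 102.5, Σx² = 173.27, Σy² = 2284.35, Σxy = 602.17
nΣxy − ΣxΣy = 3010.85 − 3003.25 = 7.6
nΣx² − (Σx)² = 866.35 − 858.49 = 7.86; nΣy² − (Σy)² = 11421.75 − 10506.25 = 915.5
r = 7.6 / √(7.86 × 915.5) = 7.6 / 84.8282 ≈ 0.0896

0.0896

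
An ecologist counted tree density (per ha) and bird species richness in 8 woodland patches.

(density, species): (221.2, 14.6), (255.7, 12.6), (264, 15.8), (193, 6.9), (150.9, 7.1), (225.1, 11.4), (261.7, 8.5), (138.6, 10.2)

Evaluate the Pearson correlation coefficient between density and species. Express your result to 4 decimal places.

n = 8, Σx = 1710.2, Σy = 87.1, Σx² = 382394.6, Σy² = 1025.83, Σxy = 19229.94
nΣxy − ΣxΣy = 153839.52 − 148958.42 = 4881.1
nΣx² − (Σx)² = 3059156.8 − 2924784.04 = 134372.76; nΣy² − (Σy)² = 8206.64 − 7586.41 = 620.23
r = 4881.1 / √(134372.76 × 620.23) = 4881.1 / 9129.1849 ≈ 0.5347

0.5347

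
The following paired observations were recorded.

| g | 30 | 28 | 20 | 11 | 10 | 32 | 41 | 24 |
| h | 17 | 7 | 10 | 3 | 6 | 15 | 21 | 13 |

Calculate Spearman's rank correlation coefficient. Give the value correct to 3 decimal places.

0.881

Rank g: 6, 5, 3, 2, 1, 7, 8, 4
Rank h: 7, 3, 4, 1, 2, 6, 8, 5
d = rank(g) − rank(h): -1, 2, -1, 1, -1, 1, 0, -1; Σd² = 10
ρ = 1 − 6Σd² / [n(n²−1)] = 1 − 6×10 / (8×63) = 1 − 60/504 ≈ 0.881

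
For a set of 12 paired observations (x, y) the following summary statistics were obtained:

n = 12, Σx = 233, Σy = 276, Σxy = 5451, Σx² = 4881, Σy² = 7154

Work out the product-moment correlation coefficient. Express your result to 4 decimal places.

0.1715

r = (nΣxy − ΣxΣy) / √[(nΣx² − (Σx)²)(nΣy² − (Σy)²)]
Numerator: 12×5451 − 233×276 = 1104
Denominator: √[(58572 − 54289)(85848 − 76176)] = √[4283 × 9672] = 6436.2393
r = 1104 / 6436.2393 ≈ 0.1715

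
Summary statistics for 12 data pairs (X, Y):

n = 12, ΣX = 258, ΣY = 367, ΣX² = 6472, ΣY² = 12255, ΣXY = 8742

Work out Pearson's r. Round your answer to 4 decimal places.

0.8720

r = (nΣXY − ΣXΣY) / √[(nΣX² − (ΣX)²)(nΣY² − (ΣY)²)]
Numerator: 12×8742 − 258×367 = 10218
Denominator: √[(77664 − 66564)(147060 − 134689)] = √[11100 × 12371] = 11718.2806
r = 10218 / 11718.2806 ≈ 0.8720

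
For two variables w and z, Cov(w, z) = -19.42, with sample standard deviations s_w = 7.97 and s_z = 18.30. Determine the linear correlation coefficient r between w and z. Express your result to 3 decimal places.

-0.133

r = Cov(w,z) / (s_w · s_z) = -19.42 / (7.97 × 18.30)
  = -19.42 / 145.8510 ≈ -0.133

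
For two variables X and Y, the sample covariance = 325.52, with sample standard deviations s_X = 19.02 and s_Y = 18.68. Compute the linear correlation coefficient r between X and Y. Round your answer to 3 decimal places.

r = Cov(X,Y) / (s_X · s_Y) = 325.52 / (19.02 × 18.68)
  = 325.52 / 355.2936 ≈ 0.916

0.916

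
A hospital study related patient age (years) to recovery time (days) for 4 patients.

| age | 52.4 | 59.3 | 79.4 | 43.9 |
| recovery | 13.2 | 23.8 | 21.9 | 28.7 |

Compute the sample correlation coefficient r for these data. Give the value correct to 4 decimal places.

-0.1521

n = 4, Σx = 235, Σy = 87.6, Σx² = 14493.82, Σy² = 2043.98, Σxy = 5101.81
nΣxy − ΣxΣy = 20407.24 − 20586 = -178.76
nΣx² − (Σx)² = 57975.28 − 55225 = 2750.28; nΣy² − (Σy)² = 8175.92 − 7673.76 = 502.16
r = -178.76 / √(2750.28 × 502.16) = -178.76 / 1175.1939 ≈ -0.1521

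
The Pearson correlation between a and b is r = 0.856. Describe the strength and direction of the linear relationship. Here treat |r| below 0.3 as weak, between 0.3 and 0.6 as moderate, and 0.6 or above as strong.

r = 0.856 > 0 so the relationship is positive.
|r| = 0.856, which falls in the strong range.

strong positive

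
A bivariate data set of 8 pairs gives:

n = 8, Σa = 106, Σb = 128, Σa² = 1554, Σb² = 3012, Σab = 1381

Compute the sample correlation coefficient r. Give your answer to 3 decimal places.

-0.830

r = (nΣab − ΣaΣb) / √[(nΣa² − (Σa)²)(nΣb² − (Σb)²)]
Numerator: 8×1381 − 106×128 = -2520
Denominator: √[(12432 − 11236)(24096 − 16384)] = √[1196 × 7712] = 3037.0301
r = -2520 / 3037.0301 ≈ -0.830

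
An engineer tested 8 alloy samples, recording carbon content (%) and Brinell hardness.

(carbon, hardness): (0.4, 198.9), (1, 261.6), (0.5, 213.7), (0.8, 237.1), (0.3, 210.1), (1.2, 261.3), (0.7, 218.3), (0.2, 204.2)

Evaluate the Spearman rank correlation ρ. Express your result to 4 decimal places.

0.9048

Rank carbon: 3, 7, 4, 6, 2, 8, 5, 1
Rank hardness: 1, 8, 4, 6, 3, 7, 5, 2
d = rank(carbon) − rank(hardness): 2, -1, 0, 0, -1, 1, 0, -1; Σd² = 8
ρ = 1 − 6Σd² / [n(n²−1)] = 1 − 6×8 / (8×63) = 1 − 48/504 ≈ 0.9048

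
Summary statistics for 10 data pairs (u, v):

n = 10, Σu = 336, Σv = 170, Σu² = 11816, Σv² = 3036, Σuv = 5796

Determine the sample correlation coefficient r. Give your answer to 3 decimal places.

r = (nΣuv − ΣuΣv) / √[(nΣu² − (Σu)²)(nΣv² − (Σv)²)]
Numerator: 10×5796 − 336×170 = 840
Denominator: √[(118160 − 112896)(30360 − 28900)] = √[5264 × 1460] = 2772.2626
r = 840 / 2772.2626 ≈ 0.303

0.303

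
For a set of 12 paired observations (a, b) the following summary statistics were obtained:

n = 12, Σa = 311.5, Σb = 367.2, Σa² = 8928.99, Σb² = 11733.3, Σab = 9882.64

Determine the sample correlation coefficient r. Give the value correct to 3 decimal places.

0.542

r = (nΣab − ΣaΣb) / √[(nΣa² − (Σa)²)(nΣb² − (Σb)²)]
Numerator: 12×9882.64 − 311.5×367.2 = 4208.88
Denominator: √[(107147.88 − 97032.25)(140799.6 − 134835.84)] = √[10115.63 × 5963.76] = 7767.0580
r = 4208.88 / 7767.0580 ≈ 0.542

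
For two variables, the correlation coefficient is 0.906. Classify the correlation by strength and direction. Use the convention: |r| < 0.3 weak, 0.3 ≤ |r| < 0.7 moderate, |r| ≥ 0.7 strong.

strong positive

r = 0.906 > 0 so the relationship is positive.
|r| = 0.906, which falls in the strong range.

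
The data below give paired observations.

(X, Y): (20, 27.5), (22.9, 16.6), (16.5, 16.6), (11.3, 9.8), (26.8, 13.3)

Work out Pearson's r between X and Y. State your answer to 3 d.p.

0.235

n = 5, ΣX = 97.5, ΣY = 83.8, ΣX² = 2042.59, ΣY² = 1580.3, ΣXY = 1671.22
nΣXY − ΣXΣY = 8356.1 − 8170.5 = 185.6
nΣX² − (ΣX)² = 10212.95 − 9506.25 = 706.7; nΣY² − (ΣY)² = 7901.5 − 7022.44 = 879.06
r = 185.6 / √(706.7 × 879.06) = 185.6 / 788.1825 ≈ 0.235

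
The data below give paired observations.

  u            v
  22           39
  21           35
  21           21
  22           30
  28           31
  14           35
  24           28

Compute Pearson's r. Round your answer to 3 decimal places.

-0.214

n = 7, Σu = 152, Σv = 219, Σu² = 3406, Σv² = 7057, Σuv = 4724
nΣuv − ΣuΣv = 33068 − 33288 = -220
nΣu² − (Σu)² = 23842 − 23104 = 738; nΣv² − (Σv)² = 49399 − 47961 = 1438
r = -220 / √(738 × 1438) = -220 / 1030.1670 ≈ -0.214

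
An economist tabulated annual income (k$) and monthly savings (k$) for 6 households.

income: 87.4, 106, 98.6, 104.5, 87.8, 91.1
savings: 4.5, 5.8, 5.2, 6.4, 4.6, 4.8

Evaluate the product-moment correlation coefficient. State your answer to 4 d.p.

0.9363

n = 6, Σx = 575.4, Σy = 31.3, Σx² = 55525.02, Σy² = 166.09, Σxy = 3030.78
nΣxy − ΣxΣy = 18184.68 − 18010.02 = 174.66
nΣx² − (Σx)² = 333150.12 − 331085.16 = 2064.96; nΣy² − (Σy)² = 996.54 − 979.69 = 16.85
r = 174.66 / √(2064.96 × 16.85) = 174.66 / 186.5330 ≈ 0.9363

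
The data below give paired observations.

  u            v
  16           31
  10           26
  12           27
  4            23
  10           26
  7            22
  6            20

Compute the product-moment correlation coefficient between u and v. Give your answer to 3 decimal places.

n = 7, Σu = 65, Σv = 175, Σu² = 701, Σv² = 4455, Σuv = 1706
nΣuv − ΣuΣv = 11942 − 11375 = 567
nΣu² − (Σu)² = 4907 − 4225 = 682; nΣv² − (Σv)² = 31185 − 30625 = 560
r = 567 / √(682 × 560) = 567 / 617.9968 ≈ 0.917

0.917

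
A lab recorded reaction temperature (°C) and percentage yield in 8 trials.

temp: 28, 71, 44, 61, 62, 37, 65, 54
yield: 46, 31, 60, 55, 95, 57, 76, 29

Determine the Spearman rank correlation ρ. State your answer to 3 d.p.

0.143

Rank temp: 1, 8, 3, 5, 6, 2, 7, 4
Rank yield: 3, 2, 6, 4, 8, 5, 7, 1
d = rank(temp) − rank(yield): -2, 6, -3, 1, -2, -3, 0, 3; Σd² = 72
ρ = 1 − 6Σd² / [n(n²−1)] = 1 − 6×72 / (8×63) = 1 − 432/504 ≈ 0.143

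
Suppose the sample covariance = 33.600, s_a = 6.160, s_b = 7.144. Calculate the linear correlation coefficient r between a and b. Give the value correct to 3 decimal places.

0.764

r = Cov(a,b) / (s_a · s_b) = 33.600 / (6.160 × 7.144)
  = 33.600 / 44.0070 ≈ 0.764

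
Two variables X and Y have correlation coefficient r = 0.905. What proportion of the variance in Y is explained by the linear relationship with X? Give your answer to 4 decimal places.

r² = (0.905)² = 0.8190

0.8190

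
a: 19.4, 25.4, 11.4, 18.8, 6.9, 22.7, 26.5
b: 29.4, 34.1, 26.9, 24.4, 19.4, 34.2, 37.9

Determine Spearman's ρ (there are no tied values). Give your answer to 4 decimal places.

Rank a: 4, 6, 2, 3, 1, 5, 7
Rank b: 4, 5, 3, 2, 1, 6, 7
d = rank(a) − rank(b): 0, 1, -1, 1, 0, -1, 0; Σd² = 4
ρ = 1 − 6Σd² / [n(n²−1)] = 1 − 6×4 / (7×48) = 1 − 24/336 ≈ 0.9286

0.9286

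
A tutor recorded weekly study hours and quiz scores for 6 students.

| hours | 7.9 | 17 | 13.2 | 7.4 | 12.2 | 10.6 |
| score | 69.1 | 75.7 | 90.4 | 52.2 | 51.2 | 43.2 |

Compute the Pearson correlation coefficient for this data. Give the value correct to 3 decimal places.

0.465

n = 6, Σx = 68.3, Σy = 381.8, Σx² = 841.61, Σy² = 25889.98, Σxy = 4494.91
nΣxy − ΣxΣy = 26969.46 − 26076.94 = 892.52
nΣx² − (Σx)² = 5049.66 − 4664.89 = 384.77; nΣy² − (Σy)² = 155339.88 − 145771.24 = 9568.64
r = 892.52 / √(384.77 × 9568.64) = 892.52 / 1918.7823 ≈ 0.465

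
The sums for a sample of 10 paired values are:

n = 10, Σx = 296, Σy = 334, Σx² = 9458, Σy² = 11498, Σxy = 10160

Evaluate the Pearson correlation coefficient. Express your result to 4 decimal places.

0.5603

r = (nΣxy − ΣxΣy) / √[(nΣx² − (Σx)²)(nΣy² − (Σy)²)]
Numerator: 10×10160 − 296×334 = 2736
Denominator: √[(94580 − 87616)(114980 − 111556)] = √[6964 × 3424] = 4883.1072
r = 2736 / 4883.1072 ≈ 0.5603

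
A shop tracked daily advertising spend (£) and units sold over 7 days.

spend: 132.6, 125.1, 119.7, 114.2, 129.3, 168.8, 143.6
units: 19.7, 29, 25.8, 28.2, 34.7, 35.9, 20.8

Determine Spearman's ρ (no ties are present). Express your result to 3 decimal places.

0.107

Rank spend: 5, 3, 2, 1, 4, 7, 6
Rank units: 1, 5, 3, 4, 6, 7, 2
d = rank(spend) − rank(units): 4, -2, -1, -3, -2, 0, 4; Σd² = 50
ρ = 1 − 6Σd² / [n(n²−1)] = 1 − 6×50 / (7×48) = 1 − 300/336 ≈ 0.107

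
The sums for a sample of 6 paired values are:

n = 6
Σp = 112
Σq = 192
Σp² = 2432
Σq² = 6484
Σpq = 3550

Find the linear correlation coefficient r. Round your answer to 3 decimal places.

-0.100

r = (nΣpq − ΣpΣq) / √[(nΣp² − (Σp)²)(nΣq² − (Σq)²)]
Numerator: 6×3550 − 112×192 = -204
Denominator: √[(14592 − 12544)(38904 − 36864)] = √[2048 × 2040] = 2043.9961
r = -204 / 2043.9961 ≈ -0.100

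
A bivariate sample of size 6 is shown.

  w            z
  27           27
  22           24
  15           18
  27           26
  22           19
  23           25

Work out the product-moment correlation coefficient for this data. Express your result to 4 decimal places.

n = 6, Σw = 136, Σz = 139, Σw² = 3180, Σz² = 3291, Σwz = 3222
nΣwz − ΣwΣz = 19332 − 18904 = 428
nΣw² − (Σw)² = 19080 − 18496 = 584; nΣz² − (Σz)² = 19746 − 19321 = 425
r = 428 / √(584 × 425) = 428 / 498.1967 ≈ 0.8591

0.8591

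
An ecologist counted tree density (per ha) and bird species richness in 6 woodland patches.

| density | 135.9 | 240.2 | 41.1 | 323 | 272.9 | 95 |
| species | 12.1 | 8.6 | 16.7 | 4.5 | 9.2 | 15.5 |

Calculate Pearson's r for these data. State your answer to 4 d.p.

-0.9738

n = 6, Σx = 1108.1, Σy = 66.6, Σx² = 265682.47, Σy² = 844.4, Σxy = 9833.16
nΣxy − ΣxΣy = 58998.96 − 73799.46 = -14800.5
nΣx² − (Σx)² = 1594094.82 − 1227885.61 = 366209.21; nΣy² − (Σy)² = 5066.4 − 4435.56 = 630.84
r = -14800.5 / √(366209.21 × 630.84) = -14800.5 / 15199.3229 ≈ -0.9738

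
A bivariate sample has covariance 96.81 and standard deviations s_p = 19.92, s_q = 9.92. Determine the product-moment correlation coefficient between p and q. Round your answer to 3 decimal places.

0.490

r = Cov(p,q) / (s_p · s_q) = 96.81 / (19.92 × 9.92)
  = 96.81 / 197.6064 ≈ 0.490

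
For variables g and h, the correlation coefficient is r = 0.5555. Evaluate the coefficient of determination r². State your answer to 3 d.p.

r² = (0.5555)² = 0.309

0.309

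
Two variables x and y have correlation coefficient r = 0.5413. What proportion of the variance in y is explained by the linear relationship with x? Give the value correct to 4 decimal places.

r² = (0.5413)² = 0.2930

0.2930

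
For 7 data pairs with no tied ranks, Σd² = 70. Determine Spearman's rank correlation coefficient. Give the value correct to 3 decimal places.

-0.250

ρ = 1 − 6Σd² / [n(n²−1)] = 1 − 6×70 / (7×48)
  = 1 − 420/336 = 1 − 1.2500 ≈ -0.250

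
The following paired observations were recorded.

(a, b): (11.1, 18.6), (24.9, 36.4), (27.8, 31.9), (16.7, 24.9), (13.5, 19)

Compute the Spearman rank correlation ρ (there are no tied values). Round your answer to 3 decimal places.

0.900

Rank a: 1, 4, 5, 3, 2
Rank b: 1, 5, 4, 3, 2
d = rank(a) − rank(b): 0, -1, 1, 0, 0; Σd² = 2
ρ = 1 − 6Σd² / [n(n²−1)] = 1 − 6×2 / (5×24) = 1 − 12/120 ≈ 0.900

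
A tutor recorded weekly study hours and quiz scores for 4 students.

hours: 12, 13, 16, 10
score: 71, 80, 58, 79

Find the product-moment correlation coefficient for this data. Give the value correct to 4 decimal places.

-0.8132

n = 4, Σx = 51, Σy = 288, Σx² = 669, Σy² = 21046, Σxy = 3610
nΣxy − ΣxΣy = 14440 − 14688 = -248
nΣx² − (Σx)² = 2676 − 2601 = 75; nΣy² − (Σy)² = 84184 − 82944 = 1240
r = -248 / √(75 × 1240) = -248 / 304.9590 ≈ -0.8132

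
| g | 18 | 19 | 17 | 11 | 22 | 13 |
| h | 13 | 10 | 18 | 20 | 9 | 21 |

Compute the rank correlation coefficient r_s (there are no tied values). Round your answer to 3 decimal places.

-0.943

Rank g: 4, 5, 3, 1, 6, 2
Rank h: 3, 2, 4, 5, 1, 6
d = rank(g) − rank(h): 1, 3, -1, -4, 5, -4; Σd² = 68
ρ = 1 − 6Σd² / [n(n²−1)] = 1 − 6×68 / (6×35) = 1 − 408/210 ≈ -0.943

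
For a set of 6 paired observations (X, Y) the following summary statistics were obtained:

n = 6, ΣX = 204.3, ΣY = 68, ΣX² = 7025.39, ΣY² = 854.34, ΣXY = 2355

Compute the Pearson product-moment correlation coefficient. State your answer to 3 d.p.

r = (nΣXY − ΣXΣY) / √[(nΣX² − (ΣX)²)(nΣY² − (ΣY)²)]
Numerator: 6×2355 − 204.3×68 = 237.6
Denominator: √[(42152.34 − 41738.49)(5126.04 − 4624)] = √[413.85 × 502.04] = 455.8171
r = 237.6 / 455.8171 ≈ 0.521

0.521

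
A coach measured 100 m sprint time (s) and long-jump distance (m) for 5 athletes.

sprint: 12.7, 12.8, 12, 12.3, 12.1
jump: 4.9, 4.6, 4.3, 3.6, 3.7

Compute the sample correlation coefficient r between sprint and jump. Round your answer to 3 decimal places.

n = 5, Σx = 61.9, Σy = 21.1, Σx² = 766.83, Σy² = 90.31, Σxy = 261.76
nΣxy − ΣxΣy = 1308.8 − 1306.09 = 2.71
nΣx² − (Σx)² = 3834.15 − 3831.61 = 2.54; nΣy² − (Σy)² = 451.55 − 445.21 = 6.34
r = 2.71 / √(2.54 × 6.34) = 2.71 / 4.0129 ≈ 0.675

0.675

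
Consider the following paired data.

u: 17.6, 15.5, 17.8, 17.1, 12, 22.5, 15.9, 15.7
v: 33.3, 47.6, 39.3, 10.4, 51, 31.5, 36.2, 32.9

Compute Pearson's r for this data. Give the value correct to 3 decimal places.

n = 8, Σu = 134.1, Σv = 282.2, Σu² = 2308.81, Σv² = 11013.4, Σuv = 4614.12
nΣuv − ΣuΣv = 36912.96 − 37843.02 = -930.06
nΣu² − (Σu)² = 18470.48 − 17982.81 = 487.67; nΣv² − (Σv)² = 88107.2 − 79636.84 = 8470.36
r = -930.06 / √(487.67 × 8470.36) = -930.06 / 2032.4223 ≈ -0.458

-0.458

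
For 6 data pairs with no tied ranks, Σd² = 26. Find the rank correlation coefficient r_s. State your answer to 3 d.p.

ρ = 1 − 6Σd² / [n(n²−1)] = 1 − 6×26 / (6×35)
  = 1 − 156/210 = 1 − 0.7429 ≈ 0.257

0.257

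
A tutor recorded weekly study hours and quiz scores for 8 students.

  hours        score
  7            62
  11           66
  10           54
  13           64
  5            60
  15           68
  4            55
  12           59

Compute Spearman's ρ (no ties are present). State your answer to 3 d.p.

Rank hours: 3, 5, 4, 7, 2, 8, 1, 6
Rank score: 5, 7, 1, 6, 4, 8, 2, 3
d = rank(hours) − rank(score): -2, -2, 3, 1, -2, 0, -1, 3; Σd² = 32
ρ = 1 − 6Σd² / [n(n²−1)] = 1 − 6×32 / (8×63) = 1 − 192/504 ≈ 0.619

0.619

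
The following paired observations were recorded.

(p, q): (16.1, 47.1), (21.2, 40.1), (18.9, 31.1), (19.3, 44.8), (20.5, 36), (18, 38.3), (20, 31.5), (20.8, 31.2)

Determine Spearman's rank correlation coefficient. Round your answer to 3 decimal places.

Rank p: 1, 8, 3, 4, 6, 2, 5, 7
Rank q: 8, 6, 1, 7, 4, 5, 3, 2
d = rank(p) − rank(q): -7, 2, 2, -3, 2, -3, 2, 5; Σd² = 108
ρ = 1 − 6Σd² / [n(n²−1)] = 1 − 6×108 / (8×63) = 1 − 648/504 ≈ -0.286

-0.286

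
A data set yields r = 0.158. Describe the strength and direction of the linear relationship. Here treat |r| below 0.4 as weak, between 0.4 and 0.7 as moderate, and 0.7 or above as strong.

weak positive

r = 0.158 > 0 so the relationship is positive.
|r| = 0.158, which falls in the weak range.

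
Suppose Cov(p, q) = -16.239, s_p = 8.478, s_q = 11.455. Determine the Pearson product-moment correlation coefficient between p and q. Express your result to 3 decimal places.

-0.167

r = Cov(p,q) / (s_p · s_q) = -16.239 / (8.478 × 11.455)
  = -16.239 / 97.1155 ≈ -0.167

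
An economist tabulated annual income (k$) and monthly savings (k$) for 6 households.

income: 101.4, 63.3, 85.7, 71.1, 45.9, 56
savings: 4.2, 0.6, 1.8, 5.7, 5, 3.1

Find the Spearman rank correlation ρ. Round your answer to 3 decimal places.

-0.086

Rank income: 6, 3, 5, 4, 1, 2
Rank savings: 4, 1, 2, 6, 5, 3
d = rank(income) − rank(savings): 2, 2, 3, -2, -4, -1; Σd² = 38
ρ = 1 − 6Σd² / [n(n²−1)] = 1 − 6×38 / (6×35) = 1 − 228/210 ≈ -0.086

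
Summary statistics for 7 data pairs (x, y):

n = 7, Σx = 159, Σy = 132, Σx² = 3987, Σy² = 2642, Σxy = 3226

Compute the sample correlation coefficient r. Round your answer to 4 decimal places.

r = (nΣxy − ΣxΣy) / √[(nΣx² − (Σx)²)(nΣy² − (Σy)²)]
Numerator: 7×3226 − 159×132 = 1594
Denominator: √[(27909 − 25281)(18494 − 17424)] = √[2628 × 1070] = 1676.8900
r = 1594 / 1676.8900 ≈ 0.9506

0.9506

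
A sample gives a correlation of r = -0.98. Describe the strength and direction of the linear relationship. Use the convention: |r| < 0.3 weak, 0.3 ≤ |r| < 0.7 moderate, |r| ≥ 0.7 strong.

strong negative

r = -0.98 < 0 so the relationship is negative.
|r| = 0.98, which falls in the strong range.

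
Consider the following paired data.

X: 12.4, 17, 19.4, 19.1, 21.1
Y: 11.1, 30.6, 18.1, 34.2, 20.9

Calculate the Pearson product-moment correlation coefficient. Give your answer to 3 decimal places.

n = 5, ΣX = 89, ΣY = 114.9, ΣX² = 1629.14, ΣY² = 2993.63, ΣXY = 2103.19
nΣXY − ΣXΣY = 10515.95 − 10226.1 = 289.85
nΣX² − (ΣX)² = 8145.7 − 7921 = 224.7; nΣY² − (ΣY)² = 14968.15 − 13202.01 = 1766.14
r = 289.85 / √(224.7 × 1766.14) = 289.85 / 629.9616 ≈ 0.460

0.460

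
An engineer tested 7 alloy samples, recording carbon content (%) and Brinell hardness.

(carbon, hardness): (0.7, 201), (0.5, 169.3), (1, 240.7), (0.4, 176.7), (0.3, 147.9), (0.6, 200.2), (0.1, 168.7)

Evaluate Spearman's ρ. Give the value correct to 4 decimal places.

Rank carbon: 6, 4, 7, 3, 2, 5, 1
Rank hardness: 6, 3, 7, 4, 1, 5, 2
d = rank(carbon) − rank(hardness): 0, 1, 0, -1, 1, 0, -1; Σd² = 4
ρ = 1 − 6Σd² / [n(n²−1)] = 1 − 6×4 / (7×48) = 1 − 24/336 ≈ 0.9286

0.9286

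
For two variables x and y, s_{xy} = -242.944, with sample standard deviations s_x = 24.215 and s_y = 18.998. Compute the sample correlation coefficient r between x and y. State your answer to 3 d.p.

r = Cov(x,y) / (s_x · s_y) = -242.944 / (24.215 × 18.998)
  = -242.944 / 460.0366 ≈ -0.528

-0.528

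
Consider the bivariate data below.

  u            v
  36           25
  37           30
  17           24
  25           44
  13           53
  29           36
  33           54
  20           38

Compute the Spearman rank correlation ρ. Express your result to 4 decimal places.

-0.1905

Rank u: 7, 8, 2, 4, 1, 5, 6, 3
Rank v: 2, 3, 1, 6, 7, 4, 8, 5
d = rank(u) − rank(v): 5, 5, 1, -2, -6, 1, -2, -2; Σd² = 100
ρ = 1 − 6Σd² / [n(n²−1)] = 1 − 6×100 / (8×63) = 1 − 600/504 ≈ -0.1905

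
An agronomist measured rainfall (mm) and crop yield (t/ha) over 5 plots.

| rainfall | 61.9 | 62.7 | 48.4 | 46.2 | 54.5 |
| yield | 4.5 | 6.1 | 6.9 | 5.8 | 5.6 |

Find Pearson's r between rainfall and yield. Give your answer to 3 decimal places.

n = 5, Σx = 273.7, Σy = 28.9, Σx² = 15210.15, Σy² = 170.07, Σxy = 1568.14
nΣxy − ΣxΣy = 7840.7 − 7909.93 = -69.23
nΣx² − (Σx)² = 76050.75 − 74911.69 = 1139.06; nΣy² − (Σy)² = 850.35 − 835.21 = 15.14
r = -69.23 / √(1139.06 × 15.14) = -69.23 / 131.3216 ≈ -0.527

-0.527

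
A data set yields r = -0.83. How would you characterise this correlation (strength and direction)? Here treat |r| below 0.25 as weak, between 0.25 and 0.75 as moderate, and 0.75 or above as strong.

strong negative

r = -0.83 < 0 so the relationship is negative.
|r| = 0.83, which falls in the strong range.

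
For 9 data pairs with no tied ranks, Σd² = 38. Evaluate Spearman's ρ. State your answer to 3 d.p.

0.683

ρ = 1 − 6Σd² / [n(n²−1)] = 1 − 6×38 / (9×80)
  = 1 − 228/720 = 1 − 0.3167 ≈ 0.683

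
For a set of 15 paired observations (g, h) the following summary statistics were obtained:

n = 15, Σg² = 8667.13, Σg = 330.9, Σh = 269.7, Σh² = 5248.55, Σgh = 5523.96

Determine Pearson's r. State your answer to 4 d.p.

r = (nΣgh − ΣgΣh) / √[(nΣg² − (Σg)²)(nΣh² − (Σh)²)]
Numerator: 15×5523.96 − 330.9×269.7 = -6384.33
Denominator: √[(130006.95 − 109494.81)(78728.25 − 72738.09)] = √[20512.14 × 5990.16] = 11084.7192
r = -6384.33 / 11084.7192 ≈ -0.5760

-0.5760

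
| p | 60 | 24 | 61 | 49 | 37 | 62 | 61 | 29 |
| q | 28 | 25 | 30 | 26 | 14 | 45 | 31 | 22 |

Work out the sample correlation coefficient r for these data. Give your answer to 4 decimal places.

0.6579

n = 8, Σp = 383, Σq = 221, Σp² = 20073, Σq² = 6651, Σpq = 11221
nΣpq − ΣpΣq = 89768 − 84643 = 5125
nΣp² − (Σp)² = 160584 − 146689 = 13895; nΣq² − (Σq)² = 53208 − 48841 = 4367
r = 5125 / √(13895 × 4367) = 5125 / 7789.7025 ≈ 0.6579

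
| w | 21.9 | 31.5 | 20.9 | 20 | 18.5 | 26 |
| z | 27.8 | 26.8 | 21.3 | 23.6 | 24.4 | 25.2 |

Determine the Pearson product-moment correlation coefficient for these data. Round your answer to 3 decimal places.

0.493

n = 6, Σw = 138.8, Σz = 149.1, Σw² = 3326.92, Σz² = 3732.13, Σwz = 3476.79
nΣwz − ΣwΣz = 20860.74 − 20695.08 = 165.66
nΣw² − (Σw)² = 19961.52 − 19265.44 = 696.08; nΣz² − (Σz)² = 22392.78 − 22230.81 = 161.97
r = 165.66 / √(696.08 × 161.97) = 165.66 / 335.7738 ≈ 0.493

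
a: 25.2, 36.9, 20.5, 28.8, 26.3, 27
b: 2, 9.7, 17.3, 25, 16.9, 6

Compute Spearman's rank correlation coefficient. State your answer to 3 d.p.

Rank a: 2, 6, 1, 5, 3, 4
Rank b: 1, 3, 5, 6, 4, 2
d = rank(a) − rank(b): 1, 3, -4, -1, -1, 2; Σd² = 32
ρ = 1 − 6Σd² / [n(n²−1)] = 1 − 6×32 / (6×35) = 1 − 192/210 ≈ 0.086

0.086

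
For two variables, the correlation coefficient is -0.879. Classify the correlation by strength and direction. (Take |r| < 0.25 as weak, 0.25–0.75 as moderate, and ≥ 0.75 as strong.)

r = -0.879 < 0 so the relationship is negative.
|r| = 0.879, which falls in the strong range.

strong negative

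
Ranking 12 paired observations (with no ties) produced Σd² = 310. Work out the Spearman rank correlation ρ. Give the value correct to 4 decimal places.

ρ = 1 − 6Σd² / [n(n²−1)] = 1 − 6×310 / (12×143)
  = 1 − 1860/1716 = 1 − 1.08392 ≈ -0.0839

-0.0839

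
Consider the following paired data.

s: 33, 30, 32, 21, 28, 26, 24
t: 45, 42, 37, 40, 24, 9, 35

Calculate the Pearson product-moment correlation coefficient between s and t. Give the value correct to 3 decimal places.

0.260

n = 7, Σs = 194, Σt = 232, Σs² = 5490, Σt² = 8640, Σst = 6515
nΣst − ΣsΣt = 45605 − 45008 = 597
nΣs² − (Σs)² = 38430 − 37636 = 794; nΣt² − (Σt)² = 60480 − 53824 = 6656
r = 597 / √(794 × 6656) = 597 / 2298.8832 ≈ 0.260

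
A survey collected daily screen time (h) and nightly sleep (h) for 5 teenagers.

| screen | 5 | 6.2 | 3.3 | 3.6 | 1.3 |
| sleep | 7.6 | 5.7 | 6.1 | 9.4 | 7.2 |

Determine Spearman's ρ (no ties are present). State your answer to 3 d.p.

Rank screen: 4, 5, 2, 3, 1
Rank sleep: 4, 1, 2, 5, 3
d = rank(screen) − rank(sleep): 0, 4, 0, -2, -2; Σd² = 24
ρ = 1 − 6Σd² / [n(n²−1)] = 1 − 6×24 / (5×24) = 1 − 144/120 ≈ -0.200

-0.200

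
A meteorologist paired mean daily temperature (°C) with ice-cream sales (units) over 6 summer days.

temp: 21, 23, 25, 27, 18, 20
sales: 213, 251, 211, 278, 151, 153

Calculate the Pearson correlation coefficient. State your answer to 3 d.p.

0.862

n = 6, Σx = 134, Σy = 1257, Σx² = 3048, Σy² = 276385, Σxy = 28805
nΣxy − ΣxΣy = 172830 − 168438 = 4392
nΣx² − (Σx)² = 18288 − 17956 = 332; nΣy² − (Σy)² = 1658310 − 1580049 = 78261
r = 4392 / √(332 × 78261) = 4392 / 5097.3181 ≈ 0.862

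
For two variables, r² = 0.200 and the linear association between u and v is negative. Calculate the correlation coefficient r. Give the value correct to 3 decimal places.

|r| = √0.200 = 0.447
The association is negative, so r = −0.447.

-0.447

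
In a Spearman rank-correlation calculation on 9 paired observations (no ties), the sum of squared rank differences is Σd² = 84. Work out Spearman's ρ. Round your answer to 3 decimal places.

0.300

ρ = 1 − 6Σd² / [n(n²−1)] = 1 − 6×84 / (9×80)
  = 1 − 504/720 = 1 − 0.7000 ≈ 0.300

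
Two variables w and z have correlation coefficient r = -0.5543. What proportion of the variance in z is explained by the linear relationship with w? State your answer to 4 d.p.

r² = (-0.5543)² = 0.3072

0.3072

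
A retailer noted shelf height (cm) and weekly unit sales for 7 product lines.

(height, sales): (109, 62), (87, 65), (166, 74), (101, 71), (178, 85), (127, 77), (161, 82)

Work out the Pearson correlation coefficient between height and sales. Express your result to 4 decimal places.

0.8287

n = 7, Σx = 929, Σy = 516, Σx² = 130941, Σy² = 38464, Σxy = 69979
nΣxy − ΣxΣy = 489853 − 479364 = 10489
nΣx² − (Σx)² = 916587 − 863041 = 53546; nΣy² − (Σy)² = 269248 − 266256 = 2992
r = 10489 / √(53546 × 2992) = 10489 / 12657.3944 ≈ 0.8287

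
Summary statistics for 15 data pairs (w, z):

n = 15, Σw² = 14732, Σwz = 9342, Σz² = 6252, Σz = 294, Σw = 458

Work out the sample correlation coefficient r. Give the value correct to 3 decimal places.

0.604

r = (nΣwz − ΣwΣz) / √[(nΣw² − (Σw)²)(nΣz² − (Σz)²)]
Numerator: 15×9342 − 458×294 = 5478
Denominator: √[(220980 − 209764)(93780 − 86436)] = √[11216 × 7344] = 9075.8087
r = 5478 / 9075.8087 ≈ 0.604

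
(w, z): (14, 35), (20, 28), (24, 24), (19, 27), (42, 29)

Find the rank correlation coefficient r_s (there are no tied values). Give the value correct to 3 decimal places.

Rank w: 1, 3, 4, 2, 5
Rank z: 5, 3, 1, 2, 4
d = rank(w) − rank(z): -4, 0, 3, 0, 1; Σd² = 26
ρ = 1 − 6Σd² / [n(n²−1)] = 1 − 6×26 / (5×24) = 1 − 156/120 ≈ -0.300

-0.300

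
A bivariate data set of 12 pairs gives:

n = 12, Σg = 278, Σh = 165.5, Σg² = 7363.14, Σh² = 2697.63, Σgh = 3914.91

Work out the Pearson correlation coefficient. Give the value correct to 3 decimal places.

0.131

r = (nΣgh − ΣgΣh) / √[(nΣg² − (Σg)²)(nΣh² − (Σh)²)]
Numerator: 12×3914.91 − 278×165.5 = 969.92
Denominator: √[(88357.68 − 77284)(32371.56 − 27390.25)] = √[11073.68 × 4981.31] = 7427.0743
r = 969.92 / 7427.0743 ≈ 0.131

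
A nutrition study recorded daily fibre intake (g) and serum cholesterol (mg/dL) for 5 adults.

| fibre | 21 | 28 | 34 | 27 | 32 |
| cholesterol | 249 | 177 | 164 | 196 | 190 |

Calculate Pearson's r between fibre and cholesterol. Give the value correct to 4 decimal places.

-0.8951

n = 5, Σx = 142, Σy = 976, Σx² = 4134, Σy² = 194742, Σxy = 27133
nΣxy − ΣxΣy = 135665 − 138592 = -2927
nΣx² − (Σx)² = 20670 − 20164 = 506; nΣy² − (Σy)² = 973710 − 952576 = 21134
r = -2927 / √(506 × 21134) = -2927 / 3270.1382 ≈ -0.8951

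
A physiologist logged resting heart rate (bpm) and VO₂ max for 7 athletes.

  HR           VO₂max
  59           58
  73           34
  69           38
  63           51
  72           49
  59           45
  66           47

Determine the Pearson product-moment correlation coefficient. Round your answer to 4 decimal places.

n = 7, Σx = 461, Σy = 322, Σx² = 30561, Σy² = 15200, Σxy = 21024
nΣxy − ΣxΣy = 147168 − 148442 = -1274
nΣx² − (Σx)² = 213927 − 212521 = 1406; nΣy² − (Σy)² = 106400 − 103684 = 2716
r = -1274 / √(1406 × 2716) = -1274 / 1954.1484 ≈ -0.6519

-0.6519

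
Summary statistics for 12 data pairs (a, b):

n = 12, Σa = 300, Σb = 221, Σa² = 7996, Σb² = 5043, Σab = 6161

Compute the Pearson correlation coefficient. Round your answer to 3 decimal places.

0.916

r = (nΣab − ΣaΣb) / √[(nΣa² − (Σa)²)(nΣb² − (Σb)²)]
Numerator: 12×6161 − 300×221 = 7632
Denominator: √[(95952 − 90000)(60516 − 48841)] = √[5952 × 11675] = 8336.0422
r = 7632 / 8336.0422 ≈ 0.916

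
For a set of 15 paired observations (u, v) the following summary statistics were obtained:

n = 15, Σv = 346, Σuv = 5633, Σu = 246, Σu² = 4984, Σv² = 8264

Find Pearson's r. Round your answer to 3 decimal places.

-0.080

r = (nΣuv − ΣuΣv) / √[(nΣu² − (Σu)²)(nΣv² − (Σv)²)]
Numerator: 15×5633 − 246×346 = -621
Denominator: √[(74760 − 60516)(123960 − 119716)] = √[14244 × 4244] = 7775.0586
r = -621 / 7775.0586 ≈ -0.080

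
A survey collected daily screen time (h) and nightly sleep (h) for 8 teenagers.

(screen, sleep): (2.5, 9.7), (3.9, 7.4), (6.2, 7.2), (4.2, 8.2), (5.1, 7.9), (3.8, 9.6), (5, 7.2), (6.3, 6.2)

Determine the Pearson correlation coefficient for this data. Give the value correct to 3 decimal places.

n = 8, Σx = 37, Σy = 63.4, Σx² = 182.68, Σy² = 512.78, Σxy = 284.02
nΣxy − ΣxΣy = 2272.16 − 2345.8 = -73.64
nΣx² − (Σx)² = 1461.44 − 1369 = 92.44; nΣy² − (Σy)² = 4102.24 − 4019.56 = 82.68
r = -73.64 / √(92.44 × 82.68) = -73.64 / 87.4239 ≈ -0.842

-0.842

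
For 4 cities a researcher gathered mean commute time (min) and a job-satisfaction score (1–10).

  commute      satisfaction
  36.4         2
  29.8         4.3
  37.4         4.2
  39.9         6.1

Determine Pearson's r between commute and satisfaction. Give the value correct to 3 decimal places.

0.271

n = 4, Σx = 143.5, Σy = 16.6, Σx² = 5203.77, Σy² = 77.34, Σxy = 601.41
nΣxy − ΣxΣy = 2405.64 − 2382.1 = 23.54
nΣx² − (Σx)² = 20815.08 − 20592.25 = 222.83; nΣy² − (Σy)² = 309.36 − 275.56 = 33.8
r = 23.54 / √(222.83 × 33.8) = 23.54 / 86.7851 ≈ 0.271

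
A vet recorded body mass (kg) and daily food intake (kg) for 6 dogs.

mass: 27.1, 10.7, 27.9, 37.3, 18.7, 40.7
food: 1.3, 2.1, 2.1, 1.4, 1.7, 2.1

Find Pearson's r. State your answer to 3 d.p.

n = 6, Σx = 162.4, Σy = 10.7, Σx² = 5024.78, Σy² = 19.77, Σxy = 285.77
nΣxy − ΣxΣy = 1714.62 − 1737.68 = -23.06
nΣx² − (Σx)² = 30148.68 − 26373.76 = 3774.92; nΣy² − (Σy)² = 118.62 − 114.49 = 4.13
r = -23.06 / √(3774.92 × 4.13) = -23.06 / 124.8616 ≈ -0.185

-0.185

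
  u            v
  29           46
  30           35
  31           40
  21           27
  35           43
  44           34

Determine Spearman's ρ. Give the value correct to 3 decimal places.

Rank u: 2, 3, 4, 1, 5, 6
Rank v: 6, 3, 4, 1, 5, 2
d = rank(u) − rank(v): -4, 0, 0, 0, 0, 4; Σd² = 32
ρ = 1 − 6Σd² / [n(n²−1)] = 1 − 6×32 / (6×35) = 1 − 192/210 ≈ 0.086

0.086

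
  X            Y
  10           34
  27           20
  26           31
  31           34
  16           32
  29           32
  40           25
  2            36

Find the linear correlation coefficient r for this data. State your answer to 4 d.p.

n = 8, ΣX = 181, ΣY = 244, ΣX² = 5167, ΣY² = 7642, ΣXY = 5252
nΣXY − ΣXΣY = 42016 − 44164 = -2148
nΣX² − (ΣX)² = 41336 − 32761 = 8575; nΣY² − (ΣY)² = 61136 − 59536 = 1600
r = -2148 / √(8575 × 1600) = -2148 / 3704.0518 ≈ -0.5799

-0.5799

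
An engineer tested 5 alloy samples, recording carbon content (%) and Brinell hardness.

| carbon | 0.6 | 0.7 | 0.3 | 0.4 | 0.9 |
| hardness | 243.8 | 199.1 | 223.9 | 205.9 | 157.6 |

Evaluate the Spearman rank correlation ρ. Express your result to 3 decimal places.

-0.700

Rank carbon: 3, 4, 1, 2, 5
Rank hardness: 5, 2, 4, 3, 1
d = rank(carbon) − rank(hardness): -2, 2, -3, -1, 4; Σd² = 34
ρ = 1 − 6Σd² / [n(n²−1)] = 1 − 6×34 / (5×24) = 1 − 204/120 ≈ -0.700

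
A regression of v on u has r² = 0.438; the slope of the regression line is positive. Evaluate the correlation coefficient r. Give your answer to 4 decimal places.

0.6618

|r| = √0.438 = 0.6618
The association is positive, so r = 0.6618.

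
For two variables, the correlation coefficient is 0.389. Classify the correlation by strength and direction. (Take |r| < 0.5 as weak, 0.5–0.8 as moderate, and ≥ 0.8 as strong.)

r = 0.389 > 0 so the relationship is positive.
|r| = 0.389, which falls in the weak range.

weak positive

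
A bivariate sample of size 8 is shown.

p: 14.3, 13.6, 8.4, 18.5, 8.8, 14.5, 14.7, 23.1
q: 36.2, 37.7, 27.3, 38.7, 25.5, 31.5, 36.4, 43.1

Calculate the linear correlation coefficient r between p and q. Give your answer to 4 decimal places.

0.9139

n = 8, Σp = 115.9, Σq = 276.4, Σp² = 1839.65, Σq² = 9799.78, Σpq = 4187.49
nΣpq − ΣpΣq = 33499.92 − 32034.76 = 1465.16
nΣp² − (Σp)² = 14717.2 − 13432.81 = 1284.39; nΣq² − (Σq)² = 78398.24 − 76396.96 = 2001.28
r = 1465.16 / √(1284.39 × 2001.28) = 1465.16 / 1603.2542 ≈ 0.9139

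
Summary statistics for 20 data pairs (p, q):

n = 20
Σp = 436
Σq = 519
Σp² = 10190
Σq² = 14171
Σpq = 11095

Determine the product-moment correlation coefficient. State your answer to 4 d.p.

-0.3158

r = (nΣpq − ΣpΣq) / √[(nΣp² − (Σp)²)(nΣq² − (Σq)²)]
Numerator: 20×11095 − 436×519 = -4384
Denominator: √[(203800 − 190096)(283420 − 269361)] = √[13704 × 14059] = 13880.3651
r = -4384 / 13880.3651 ≈ -0.3158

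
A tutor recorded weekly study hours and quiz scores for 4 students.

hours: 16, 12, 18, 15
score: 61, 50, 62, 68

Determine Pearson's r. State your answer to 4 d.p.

n = 4, Σx = 61, Σy = 241, Σx² = 949, Σy² = 14689, Σxy = 3712
nΣxy − ΣxΣy = 14848 − 14701 = 147
nΣx² − (Σx)² = 3796 − 3721 = 75; nΣy² − (Σy)² = 58756 − 58081 = 675
r = 147 / √(75 × 675) = 147 / 225.0000 ≈ 0.6533

0.6533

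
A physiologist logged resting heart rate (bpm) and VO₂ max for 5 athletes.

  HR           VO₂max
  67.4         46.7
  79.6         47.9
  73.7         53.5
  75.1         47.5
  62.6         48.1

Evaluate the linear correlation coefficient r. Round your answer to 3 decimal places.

n = 5, Σx = 358.4, Σy = 243.7, Σx² = 25869.38, Σy² = 11907.41, Σxy = 17481.68
nΣxy − ΣxΣy = 87408.4 − 87342.08 = 66.32
nΣx² − (Σx)² = 129346.9 − 128450.56 = 896.34; nΣy² − (Σy)² = 59537.05 − 59389.69 = 147.36
r = 66.32 / √(896.34 × 147.36) = 66.32 / 363.4345 ≈ 0.182

0.182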